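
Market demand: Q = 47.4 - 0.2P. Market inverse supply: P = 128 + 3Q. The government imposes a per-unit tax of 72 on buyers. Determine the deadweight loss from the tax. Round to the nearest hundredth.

Rewriting demand in inverse form: P = 237 - 5Q.
Pre-tax equilibrium: 237 - 5Q = 128 + 3Q gives Q* = 13.625, P* = 168.875.
With the tax, buyers' net willingness to pay falls by 72: (237 - 72) - 5Q = 128 + 3Q, so Q_t = 4.625. Buyers pay P_b = 213.875; sellers receive P_s = P_b - 72 = 141.875.
Deadweight loss is the triangle between the curves from Q_t to Q*: (1/2)(13.625 - 4.625)(72) = 324.

324.00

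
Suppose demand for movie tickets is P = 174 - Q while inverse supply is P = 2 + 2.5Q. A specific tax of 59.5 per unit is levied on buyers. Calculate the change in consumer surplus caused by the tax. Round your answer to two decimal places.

-690.93

Without the tax, 174 - Q = 2 + 2.5Q so Q* = 49.1429 and P* = 124.8571.
With the tax, buyers' net willingness to pay falls by 59.5: (174 - 59.5) - Q = 2 + 2.5Q, so Q_t = 32.1429. Buyers pay P_b = 141.8571; sellers receive P_s = P_b - 59.5 = 82.3571.
Consumers lose the trapezoid between P* and P_b out to Q_t plus the triangle from Q_t to Q*: change in CS = 516.5816 - 1207.5102 = -690.9286.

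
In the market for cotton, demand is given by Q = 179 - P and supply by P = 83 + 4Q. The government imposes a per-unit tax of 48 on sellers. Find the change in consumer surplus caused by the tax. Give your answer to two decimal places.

Rewriting demand in inverse form: P = 179 - Q.
Without the tax, 179 - Q = 83 + 4Q so Q* = 19.2 and P* = 159.8.
With the tax, sellers need 48 more per unit: 179 - Q = 83 + 4Q + 48, so Q_t = 9.6. Buyers pay P_b = 169.4; sellers receive P_s = P_b - 48 = 121.4.
Consumers lose the trapezoid between P* and P_b out to Q_t plus the triangle from Q_t to Q*: change in CS = 46.08 - 184.32 = -138.24.

-138.24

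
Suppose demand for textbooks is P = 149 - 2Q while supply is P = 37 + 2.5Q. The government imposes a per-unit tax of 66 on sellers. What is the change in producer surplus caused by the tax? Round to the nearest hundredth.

-643.70

Without the tax, 149 - 2Q = 37 + 2.5Q so Q* = 24.8889 and P* = 99.2222.
A tax on sellers shifts supply up by 66: 149 - 2Q = 37 + 2.5Q + 66, so Q_t = 10.2222. Buyers pay P_b = 128.5556; sellers receive P_s = P_b - 66 = 62.5556.
PS falls from (1/2)(24.8889)(62.2222) = 774.321 to (1/2)(10.2222)(25.5556) = 130.6173, a change of -643.7037.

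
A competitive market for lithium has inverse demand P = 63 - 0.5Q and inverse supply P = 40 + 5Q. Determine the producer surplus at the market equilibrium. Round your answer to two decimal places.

Equilibrium: 63 - 0.5Q = 40 + 5Q, so Q* = 4.1818 and P* = 60.9091.
The supply curve's price intercept is 40, so PS = (1/2)(Q*)(P* - 40) = (1/2)(4.1818)(20.9091) = 43.719.

43.72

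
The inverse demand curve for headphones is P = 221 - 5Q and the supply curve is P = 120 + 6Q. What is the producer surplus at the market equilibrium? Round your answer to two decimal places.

252.92

Setting demand equal to supply, 101 = 11Q, so Q* = 9.1818 and P* = 175.0909.
Producer surplus is the triangle above supply below P*: (1/2)(9.1818)(175.0909 - 120) = (1/2)(9.1818)(55.0909) = 252.9174.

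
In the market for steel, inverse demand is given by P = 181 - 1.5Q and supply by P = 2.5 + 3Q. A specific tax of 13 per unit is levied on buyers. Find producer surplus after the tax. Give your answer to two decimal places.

2028.91

Pre-tax equilibrium: 181 - 1.5Q = 2.5 + 3Q gives Q* = 39.6667, P* = 121.5.
A tax on buyers shifts demand down by 13: (181 - 13) - 1.5Q = 2.5 + 3Q, so Q_t = 36.7778. Buyers pay P_b = 125.8333; sellers receive P_s = P_b - 13 = 112.8333.
Producer surplus is the triangle above supply below P_s: (1/2)(36.7778)(112.8333 - 2.5) = 2028.9074.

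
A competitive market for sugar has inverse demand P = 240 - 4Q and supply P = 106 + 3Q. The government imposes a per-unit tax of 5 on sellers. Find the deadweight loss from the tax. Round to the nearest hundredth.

Pre-tax equilibrium: 240 - 4Q = 106 + 3Q gives Q* = 19.1429, P* = 163.4286.
With the tax, sellers need 5 more per unit: 240 - 4Q = 106 + 3Q + 5, so Q_t = 18.4286. Buyers pay P_b = 166.2857; sellers receive P_s = P_b - 5 = 161.2857.
Deadweight loss is the triangle between the curves from Q_t to Q*: (1/2)(19.1429 - 18.4286)(5) = 1.7857.

1.79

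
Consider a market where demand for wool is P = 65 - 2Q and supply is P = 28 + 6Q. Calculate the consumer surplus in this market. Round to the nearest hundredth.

Equilibrium: 65 - 2Q = 28 + 6Q, so Q* = 4.625 and P* = 55.75.
The demand choke price is 65, so CS = (1/2)(Q*)(65 - P*) = (1/2)(4.625)(9.25) = 21.3906.

21.39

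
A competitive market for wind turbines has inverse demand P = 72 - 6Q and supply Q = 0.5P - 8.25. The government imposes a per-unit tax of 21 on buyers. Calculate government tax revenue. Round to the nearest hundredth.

90.56

Rewriting supply in inverse form: P = 16.5 + 2Q.
Pre-tax equilibrium: 72 - 6Q = 16.5 + 2Q gives Q* = 6.9375, P* = 30.375.
A tax on buyers shifts demand down by 21: (72 - 21) - 6Q = 16.5 + 2Q, so Q_t = 4.3125. Buyers pay P_b = 46.125; sellers receive P_s = P_b - 21 = 25.125.
Revenue is the tax times quantity traded: 21 x 4.3125 = 90.5625.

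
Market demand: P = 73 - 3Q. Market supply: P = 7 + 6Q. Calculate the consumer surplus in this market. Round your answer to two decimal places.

Setting demand equal to supply, 66 = 9Q, so Q* = 7.3333 and P* = 51.
The demand choke price is 73, so CS = (1/2)(Q*)(73 - P*) = (1/2)(7.3333)(22) = 80.6667.

80.67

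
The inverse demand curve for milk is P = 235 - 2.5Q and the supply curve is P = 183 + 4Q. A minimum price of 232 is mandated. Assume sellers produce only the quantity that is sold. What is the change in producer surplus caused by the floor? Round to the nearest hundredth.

Free-market equilibrium: 235 - 2.5Q = 183 + 4Q gives Q* = 8, P* = 215.
At P = 232, buyers demand (235 - 232)/2.5 = 1.2 while sellers would supply more, so the quantity traded is 1.2 at price 232.
PS goes from (1/2)(8)(32) = 128 to 55.92 (computed as (232 - 183)(1.2) - (1/2)(4)(1.2)^2), a change of -72.08.

-72.08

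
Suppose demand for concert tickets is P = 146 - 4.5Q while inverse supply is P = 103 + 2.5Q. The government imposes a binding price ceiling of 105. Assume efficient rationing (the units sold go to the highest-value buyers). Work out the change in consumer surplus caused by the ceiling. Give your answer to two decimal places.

Free-market equilibrium: 146 - 4.5Q = 103 + 2.5Q gives Q* = 6.1429, P* = 118.3571.
At P = 105, sellers supply (105 - 103)/2.5 = 0.8 while buyers want more, so the quantity traded is 0.8 at price 105.
CS goes from (1/2)(6.1429)(27.6429) = 84.9031 to 31.36 (computed as (146 - 105)(0.8) - (1/2)(4.5)(0.8)^2), a change of -53.5431.

-53.54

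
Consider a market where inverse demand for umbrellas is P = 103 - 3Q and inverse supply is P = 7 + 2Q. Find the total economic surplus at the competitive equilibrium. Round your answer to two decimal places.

Set 103 - 3Q = 7 + 2Q, which gives 96 = 5Q, so Q* = 19.2 and P* = 103 - 3(19.2) = 45.4.
Total surplus is the full triangle between the curves from 0 to Q*: (1/2)(19.2)(103 - 7) = 921.6.

921.60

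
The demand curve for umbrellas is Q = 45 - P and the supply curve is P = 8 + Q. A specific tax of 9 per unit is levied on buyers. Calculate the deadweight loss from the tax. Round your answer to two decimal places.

20.25

Rewriting demand in inverse form: P = 45 - Q.
Without the tax, 45 - Q = 8 + Q so Q* = 18.5 and P* = 26.5.
With the tax, buyers' net willingness to pay falls by 9: (45 - 9) - Q = 8 + Q, so Q_t = 14. Buyers pay P_b = 31; sellers receive P_s = P_b - 9 = 22.
Deadweight loss is the triangle between the curves from Q_t to Q*: (1/2)(18.5 - 14)(9) = 20.25.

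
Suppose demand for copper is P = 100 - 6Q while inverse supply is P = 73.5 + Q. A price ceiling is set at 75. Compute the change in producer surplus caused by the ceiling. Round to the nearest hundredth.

Free-market equilibrium: 100 - 6Q = 73.5 + Q gives Q* = 3.7857, P* = 77.2857.
At the ceiling price 75, quantity supplied is (75 - 73.5)/1 = 1.5; supply is the short side, so Q = 1.5 trades at P = 75.
PS goes from (1/2)(3.7857)(3.7857) = 7.1658 to 1.125 (computed as (75 - 73.5)(1.5) - (1/2)(1)(1.5)^2), a change of -6.0408.

-6.04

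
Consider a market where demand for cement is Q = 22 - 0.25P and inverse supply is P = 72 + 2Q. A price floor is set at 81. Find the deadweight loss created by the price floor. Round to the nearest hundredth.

2.52

Rewriting demand in inverse form: P = 88 - 4Q.
Free-market equilibrium: 88 - 4Q = 72 + 2Q gives Q* = 2.6667, P* = 77.3333.
At the floor price 81, quantity demanded is (88 - 81)/4 = 1.75; demand is the short side, so Q = 1.75 trades at P = 81.
At Q = 1.75 the demand price is 81 and the supply price is 75.5. Deadweight loss is the triangle between the curves from 1.75 to 2.6667: (1/2)(81 - 75.5)(2.6667 - 1.75) = 2.5208.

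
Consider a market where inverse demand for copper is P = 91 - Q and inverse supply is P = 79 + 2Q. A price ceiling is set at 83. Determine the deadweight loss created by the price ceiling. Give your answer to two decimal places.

Without the control, 91 - Q = 79 + 2Q so Q* = 4 and P* = 87.
At the ceiling price 83, quantity supplied is (83 - 79)/2 = 2; supply is the short side, so Q = 2 trades at P = 83.
At Q = 2 the demand price is 89 and the supply price is 83. Deadweight loss is the triangle between the curves from 2 to 4: (1/2)(89 - 83)(4 - 2) = 6.

6.00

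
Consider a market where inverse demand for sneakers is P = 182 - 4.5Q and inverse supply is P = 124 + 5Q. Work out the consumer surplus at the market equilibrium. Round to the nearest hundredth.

83.87

Set 182 - 4.5Q = 124 + 5Q, which gives 58 = 9.5Q, so Q* = 6.1053 and P* = 182 - 4.5(6.1053) = 154.5263.
The demand choke price is 182, so CS = (1/2)(Q*)(182 - P*) = (1/2)(6.1053)(27.4737) = 83.867.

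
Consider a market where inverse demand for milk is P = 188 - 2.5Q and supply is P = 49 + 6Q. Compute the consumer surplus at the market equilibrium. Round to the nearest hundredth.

Equilibrium: 188 - 2.5Q = 49 + 6Q, so Q* = 16.3529 and P* = 147.1176.
The demand choke price is 188, so CS = (1/2)(Q*)(188 - P*) = (1/2)(16.3529)(40.8824) = 334.2734.

334.27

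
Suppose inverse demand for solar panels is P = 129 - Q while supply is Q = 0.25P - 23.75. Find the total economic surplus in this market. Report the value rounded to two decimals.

115.60

Rewriting supply in inverse form: P = 95 + 4Q.
Set 129 - Q = 95 + 4Q, which gives 34 = 5Q, so Q* = 6.8 and P* = 129 - (6.8) = 122.2.
Total surplus is the full triangle between the curves from 0 to Q*: (1/2)(6.8)(129 - 95) = 115.6.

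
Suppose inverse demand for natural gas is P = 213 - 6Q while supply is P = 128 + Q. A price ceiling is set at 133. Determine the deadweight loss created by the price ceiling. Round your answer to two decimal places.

Free-market equilibrium: 213 - 6Q = 128 + Q gives Q* = 12.1429, P* = 140.1429.
At the ceiling price 133, quantity supplied is (133 - 128)/1 = 5; supply is the short side, so Q = 5 trades at P = 133.
The lost-trades triangle has base Q* - 5 = 7.1429 and height equal to the gap between the curves at Q = 5, which is 183 - 133 = 50. DWL = (1/2)(7.1429)(50) = 178.5714.

178.57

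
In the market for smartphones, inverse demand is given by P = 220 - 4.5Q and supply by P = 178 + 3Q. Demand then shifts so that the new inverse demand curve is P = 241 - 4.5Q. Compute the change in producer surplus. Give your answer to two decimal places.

Initial equilibrium: Q_0 = 5.6, P_0 = 194.8; CS_0 = (1/2)(5.6)(25.2) = 70.56, PS_0 = (1/2)(5.6)(16.8) = 47.04.
New equilibrium: 241 - 4.5Q = 178 + 3Q gives Q_1 = 8.4, P_1 = 203.2; CS_1 = 158.76, PS_1 = 105.84.
Change in producer surplus = 105.84 - 47.04 = 58.8.

58.80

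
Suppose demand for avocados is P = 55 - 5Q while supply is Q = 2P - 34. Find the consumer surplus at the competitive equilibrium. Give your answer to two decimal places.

Rewriting supply in inverse form: P = 17 + 0.5Q.
Setting demand equal to supply, 38 = 5.5Q, so Q* = 6.9091 and P* = 20.4545.
The demand choke price is 55, so CS = (1/2)(Q*)(55 - P*) = (1/2)(6.9091)(34.5455) = 119.3388.

119.34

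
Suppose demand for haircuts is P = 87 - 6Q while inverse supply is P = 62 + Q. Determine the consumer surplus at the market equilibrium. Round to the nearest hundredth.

Set 87 - 6Q = 62 + Q, which gives 25 = 7Q, so Q* = 3.5714 and P* = 87 - 6(3.5714) = 65.5714.
Consumer surplus is the triangle under demand above P*: (1/2)(3.5714)(87 - 65.5714) = (1/2)(3.5714)(21.4286) = 38.2653.

38.27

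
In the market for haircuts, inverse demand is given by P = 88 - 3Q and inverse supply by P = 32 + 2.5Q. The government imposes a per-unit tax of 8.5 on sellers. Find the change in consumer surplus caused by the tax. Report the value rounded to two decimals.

Without the tax, 88 - 3Q = 32 + 2.5Q so Q* = 10.1818 and P* = 57.4545.
A tax on sellers shifts supply up by 8.5: 88 - 3Q = 32 + 2.5Q + 8.5, so Q_t = 8.6364. Buyers pay P_b = 62.0909; sellers receive P_s = P_b - 8.5 = 53.5909.
Consumers lose the trapezoid between P* and P_b out to Q_t plus the triangle from Q_t to Q*: change in CS = 111.8802 - 155.5041 = -43.624.

-43.62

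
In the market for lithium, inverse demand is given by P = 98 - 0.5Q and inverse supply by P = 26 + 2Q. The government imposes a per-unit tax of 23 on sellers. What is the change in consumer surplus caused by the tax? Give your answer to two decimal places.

-111.32

Without the tax, 98 - 0.5Q = 26 + 2Q so Q* = 28.8 and P* = 83.6.
With the tax, sellers need 23 more per unit: 98 - 0.5Q = 26 + 2Q + 23, so Q_t = 19.6. Buyers pay P_b = 88.2; sellers receive P_s = P_b - 23 = 65.2.
CS falls from (1/2)(28.8)(14.4) = 207.36 to (1/2)(19.6)(9.8) = 96.04, a change of -111.32.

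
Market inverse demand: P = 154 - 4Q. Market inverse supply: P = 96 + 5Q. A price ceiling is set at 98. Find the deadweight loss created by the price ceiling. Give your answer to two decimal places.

Without the control, 154 - 4Q = 96 + 5Q so Q* = 6.4444 and P* = 128.2222.
At P = 98, sellers supply (98 - 96)/5 = 0.4 while buyers want more, so the quantity traded is 0.4 at price 98.
The lost-trades triangle has base Q* - 0.4 = 6.0444 and height equal to the gap between the curves at Q = 0.4, which is 152.4 - 98 = 54.4. DWL = (1/2)(6.0444)(54.4) = 164.4089.

164.41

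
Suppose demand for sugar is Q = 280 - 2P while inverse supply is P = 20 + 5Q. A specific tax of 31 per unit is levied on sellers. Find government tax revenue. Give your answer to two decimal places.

501.64

Rewriting demand in inverse form: P = 140 - 0.5Q.
Without the tax, 140 - 0.5Q = 20 + 5Q so Q* = 21.8182 and P* = 129.0909.
With the tax, sellers need 31 more per unit: 140 - 0.5Q = 20 + 5Q + 31, so Q_t = 16.1818. Buyers pay P_b = 131.9091; sellers receive P_s = P_b - 31 = 100.9091.
Tax revenue = t x Q_t = 31 x 16.1818 = 501.6364.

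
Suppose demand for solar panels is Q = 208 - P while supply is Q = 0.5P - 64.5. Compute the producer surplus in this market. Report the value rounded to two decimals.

693.44

Rewriting demand in inverse form: P = 208 - Q.
Rewriting supply in inverse form: P = 129 + 2Q.
Set 208 - Q = 129 + 2Q, which gives 79 = 3Q, so Q* = 26.3333 and P* = 208 - (26.3333) = 181.6667.
Producer surplus is the triangle above supply below P*: (1/2)(26.3333)(181.6667 - 129) = (1/2)(26.3333)(52.6667) = 693.4444.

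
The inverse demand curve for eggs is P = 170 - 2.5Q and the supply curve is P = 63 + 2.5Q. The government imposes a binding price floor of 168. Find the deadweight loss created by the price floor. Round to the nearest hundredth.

Free-market equilibrium: 170 - 2.5Q = 63 + 2.5Q gives Q* = 21.4, P* = 116.5.
At P = 168, buyers demand (170 - 168)/2.5 = 0.8 while sellers would supply more, so the quantity traded is 0.8 at price 168.
At Q = 0.8 the demand price is 168 and the supply price is 65. Deadweight loss is the triangle between the curves from 0.8 to 21.4: (1/2)(168 - 65)(21.4 - 0.8) = 1060.9.

1060.90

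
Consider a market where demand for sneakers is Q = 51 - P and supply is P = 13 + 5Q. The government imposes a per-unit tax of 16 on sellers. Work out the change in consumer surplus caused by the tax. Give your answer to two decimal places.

Rewriting demand in inverse form: P = 51 - Q.
Pre-tax equilibrium: 51 - Q = 13 + 5Q gives Q* = 6.3333, P* = 44.6667.
A tax on sellers shifts supply up by 16: 51 - Q = 13 + 5Q + 16, so Q_t = 3.6667. Buyers pay P_b = 47.3333; sellers receive P_s = P_b - 16 = 31.3333.
CS falls from (1/2)(6.3333)(6.3333) = 20.0556 to (1/2)(3.6667)(3.6667) = 6.7222, a change of -13.3333.

-13.33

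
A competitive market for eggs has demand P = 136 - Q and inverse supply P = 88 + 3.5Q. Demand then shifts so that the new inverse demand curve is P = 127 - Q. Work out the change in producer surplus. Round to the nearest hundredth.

Initial equilibrium: Q_0 = 10.6667, P_0 = 125.3333; CS_0 = (1/2)(10.6667)(10.6667) = 56.8889, PS_0 = (1/2)(10.6667)(37.3333) = 199.1111.
New equilibrium: 127 - Q = 88 + 3.5Q gives Q_1 = 8.6667, P_1 = 118.3333; CS_1 = 37.5556, PS_1 = 131.4444.
Change in producer surplus = 131.4444 - 199.1111 = -67.6667.

-67.67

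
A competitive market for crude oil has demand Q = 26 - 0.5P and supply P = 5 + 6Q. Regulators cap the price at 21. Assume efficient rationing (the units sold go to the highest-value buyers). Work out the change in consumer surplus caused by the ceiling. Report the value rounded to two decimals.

Rewriting demand in inverse form: P = 52 - 2Q.
Without the control, 52 - 2Q = 5 + 6Q so Q* = 5.875 and P* = 40.25.
At P = 21, sellers supply (21 - 5)/6 = 2.6667 while buyers want more, so the quantity traded is 2.6667 at price 21.
CS goes from (1/2)(5.875)(11.75) = 34.5156 to 75.5556 (computed as (52 - 21)(2.6667) - (1/2)(2)(2.6667)^2), a change of 41.0399.

41.04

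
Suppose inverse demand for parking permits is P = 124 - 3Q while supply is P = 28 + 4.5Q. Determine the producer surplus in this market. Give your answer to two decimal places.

368.64

Equilibrium: 124 - 3Q = 28 + 4.5Q, so Q* = 12.8 and P* = 85.6.
PS is the area between P* and the supply curve from 0 to Q*: (1/2)(12.8)(57.6) = 368.64.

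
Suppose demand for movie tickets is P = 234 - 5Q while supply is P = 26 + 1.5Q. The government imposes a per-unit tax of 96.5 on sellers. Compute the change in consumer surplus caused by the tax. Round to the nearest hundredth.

-1824.36

Pre-tax equilibrium: 234 - 5Q = 26 + 1.5Q gives Q* = 32, P* = 74.
A tax on sellers shifts supply up by 96.5: 234 - 5Q = 26 + 1.5Q + 96.5, so Q_t = 17.1538. Buyers pay P_b = 148.2308; sellers receive P_s = P_b - 96.5 = 51.7308.
Consumers lose the trapezoid between P* and P_b out to Q_t plus the triangle from Q_t to Q*: change in CS = 735.6361 - 2560 = -1824.3639.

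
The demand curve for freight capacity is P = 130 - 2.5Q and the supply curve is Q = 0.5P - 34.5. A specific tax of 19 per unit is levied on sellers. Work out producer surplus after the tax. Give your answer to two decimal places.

Rewriting supply in inverse form: P = 69 + 2Q.
Without the tax, 130 - 2.5Q = 69 + 2Q so Q* = 13.5556 and P* = 96.1111.
A tax on sellers shifts supply up by 19: 130 - 2.5Q = 69 + 2Q + 19, so Q_t = 9.3333. Buyers pay P_b = 106.6667; sellers receive P_s = P_b - 19 = 87.6667.
PS = (1/2)(Q_t)(P_s - 69) = (1/2)(9.3333)(18.6667) = 87.1111.

87.11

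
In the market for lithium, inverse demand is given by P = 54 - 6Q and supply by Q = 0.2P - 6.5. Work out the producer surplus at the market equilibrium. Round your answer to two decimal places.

Rewriting supply in inverse form: P = 32.5 + 5Q.
Equilibrium: 54 - 6Q = 32.5 + 5Q, so Q* = 1.9545 and P* = 42.2727.
PS is the area between P* and the supply curve from 0 to Q*: (1/2)(1.9545)(9.7727) = 9.5506.

9.55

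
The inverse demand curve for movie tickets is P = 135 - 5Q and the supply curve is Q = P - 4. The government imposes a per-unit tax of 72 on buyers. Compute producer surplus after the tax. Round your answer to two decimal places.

48.35

Rewriting supply in inverse form: P = 4 + Q.
Without the tax, 135 - 5Q = 4 + Q so Q* = 21.8333 and P* = 25.8333.
A tax on buyers shifts demand down by 72: (135 - 72) - 5Q = 4 + Q, so Q_t = 9.8333. Buyers pay P_b = 85.8333; sellers receive P_s = P_b - 72 = 13.8333.
Producer surplus is the triangle above supply below P_s: (1/2)(9.8333)(13.8333 - 4) = 48.3472.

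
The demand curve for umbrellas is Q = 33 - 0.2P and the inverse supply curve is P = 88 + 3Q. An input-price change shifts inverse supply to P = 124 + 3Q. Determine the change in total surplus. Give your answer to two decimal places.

-265.50

Rewriting demand in inverse form: P = 165 - 5Q.
Initial equilibrium: Q_0 = 9.625, P_0 = 116.875; CS_0 = (1/2)(9.625)(48.125) = 231.6016, PS_0 = (1/2)(9.625)(28.875) = 138.9609.
New equilibrium: 165 - 5Q = 124 + 3Q gives Q_1 = 5.125, P_1 = 139.375; CS_1 = 65.6641, PS_1 = 39.3984.
Change in total surplus = (65.6641 + 39.3984) - (231.6016 + 138.9609) = -265.5.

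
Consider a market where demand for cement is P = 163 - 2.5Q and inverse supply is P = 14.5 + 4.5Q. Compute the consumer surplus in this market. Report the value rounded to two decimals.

Equilibrium: 163 - 2.5Q = 14.5 + 4.5Q, so Q* = 21.2143 and P* = 109.9643.
The demand choke price is 163, so CS = (1/2)(Q*)(163 - P*) = (1/2)(21.2143)(53.0357) = 562.5574.

562.56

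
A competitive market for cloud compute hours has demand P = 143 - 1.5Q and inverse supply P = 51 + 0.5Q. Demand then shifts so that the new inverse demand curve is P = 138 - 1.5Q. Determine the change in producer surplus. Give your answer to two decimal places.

Initial equilibrium: Q_0 = 46, P_0 = 74; CS_0 = (1/2)(46)(69) = 1587, PS_0 = (1/2)(46)(23) = 529.
New equilibrium: 138 - 1.5Q = 51 + 0.5Q gives Q_1 = 43.5, P_1 = 72.75; CS_1 = 1419.1875, PS_1 = 473.0625.
Change in producer surplus = 473.0625 - 529 = -55.9375.

-55.94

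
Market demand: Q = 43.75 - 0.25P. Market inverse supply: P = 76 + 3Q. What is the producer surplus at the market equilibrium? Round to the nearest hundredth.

300.03

Rewriting demand in inverse form: P = 175 - 4Q.
Setting demand equal to supply, 99 = 7Q, so Q* = 14.1429 and P* = 118.4286.
Producer surplus is the triangle above supply below P*: (1/2)(14.1429)(118.4286 - 76) = (1/2)(14.1429)(42.4286) = 300.0306.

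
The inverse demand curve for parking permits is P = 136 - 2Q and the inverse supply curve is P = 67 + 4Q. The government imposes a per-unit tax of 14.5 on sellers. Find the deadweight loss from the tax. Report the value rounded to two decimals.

Pre-tax equilibrium: 136 - 2Q = 67 + 4Q gives Q* = 11.5, P* = 113.
A tax on sellers shifts supply up by 14.5: 136 - 2Q = 67 + 4Q + 14.5, so Q_t = 9.0833. Buyers pay P_b = 117.8333; sellers receive P_s = P_b - 14.5 = 103.3333.
The welfare triangle lost has base Q* - Q_t = 2.4167 and height t = 14.5, so DWL = (1/2)(2.4167)(14.5) = 17.5208.

17.52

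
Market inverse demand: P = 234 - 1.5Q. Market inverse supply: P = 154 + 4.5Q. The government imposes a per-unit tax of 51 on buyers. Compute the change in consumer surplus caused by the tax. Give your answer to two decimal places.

Pre-tax equilibrium: 234 - 1.5Q = 154 + 4.5Q gives Q* = 13.3333, P* = 214.
With the tax, buyers' net willingness to pay falls by 51: (234 - 51) - 1.5Q = 154 + 4.5Q, so Q_t = 4.8333. Buyers pay P_b = 226.75; sellers receive P_s = P_b - 51 = 175.75.
Consumers lose the trapezoid between P* and P_b out to Q_t plus the triangle from Q_t to Q*: change in CS = 17.5208 - 133.3333 = -115.8125.

-115.81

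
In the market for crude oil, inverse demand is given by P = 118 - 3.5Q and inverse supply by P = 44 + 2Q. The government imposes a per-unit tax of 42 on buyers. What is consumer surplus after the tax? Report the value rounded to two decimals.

Pre-tax equilibrium: 118 - 3.5Q = 44 + 2Q gives Q* = 13.4545, P* = 70.9091.
A tax on buyers shifts demand down by 42: (118 - 42) - 3.5Q = 44 + 2Q, so Q_t = 5.8182. Buyers pay P_b = 97.6364; sellers receive P_s = P_b - 42 = 55.6364.
CS = (1/2)(Q_t)(118 - P_b) = (1/2)(5.8182)(20.3636) = 59.2397.

59.24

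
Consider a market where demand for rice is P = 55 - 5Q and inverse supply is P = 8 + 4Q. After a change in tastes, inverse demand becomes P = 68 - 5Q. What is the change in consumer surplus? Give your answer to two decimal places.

42.93

Initial equilibrium: Q_0 = 5.2222, P_0 = 28.8889; CS_0 = (1/2)(5.2222)(26.1111) = 68.179, PS_0 = (1/2)(5.2222)(20.8889) = 54.5432.
New equilibrium: 68 - 5Q = 8 + 4Q gives Q_1 = 6.6667, P_1 = 34.6667; CS_1 = 111.1111, PS_1 = 88.8889.
Change in consumer surplus = 111.1111 - 68.179 = 42.9321.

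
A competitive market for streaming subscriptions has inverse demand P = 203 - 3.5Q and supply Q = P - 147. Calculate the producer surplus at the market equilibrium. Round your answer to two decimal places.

Rewriting supply in inverse form: P = 147 + Q.
Set 203 - 3.5Q = 147 + Q, which gives 56 = 4.5Q, so Q* = 12.4444 and P* = 203 - 3.5(12.4444) = 159.4444.
The supply curve's price intercept is 147, so PS = (1/2)(Q*)(P* - 147) = (1/2)(12.4444)(12.4444) = 77.4321.

77.43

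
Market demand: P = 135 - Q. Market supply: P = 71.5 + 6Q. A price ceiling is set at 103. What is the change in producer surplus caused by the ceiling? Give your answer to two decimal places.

Without the control, 135 - Q = 71.5 + 6Q so Q* = 9.0714 and P* = 125.9286.
At P = 103, sellers supply (103 - 71.5)/6 = 5.25 while buyers want more, so the quantity traded is 5.25 at price 103.
PS goes from (1/2)(9.0714)(54.4286) = 246.8724 to 82.6875 (computed as (103 - 71.5)(5.25) - (1/2)(6)(5.25)^2), a change of -164.1849.

-164.18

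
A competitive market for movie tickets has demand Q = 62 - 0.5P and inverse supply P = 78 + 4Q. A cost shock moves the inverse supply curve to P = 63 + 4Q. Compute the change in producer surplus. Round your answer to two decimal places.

89.17

Rewriting demand in inverse form: P = 124 - 2Q.
Initial equilibrium: Q_0 = 7.6667, P_0 = 108.6667; CS_0 = (1/2)(7.6667)(15.3333) = 58.7778, PS_0 = (1/2)(7.6667)(30.6667) = 117.5556.
New equilibrium: 124 - 2Q = 63 + 4Q gives Q_1 = 10.1667, P_1 = 103.6667; CS_1 = 103.3611, PS_1 = 206.7222.
Change in producer surplus = 206.7222 - 117.5556 = 89.1667.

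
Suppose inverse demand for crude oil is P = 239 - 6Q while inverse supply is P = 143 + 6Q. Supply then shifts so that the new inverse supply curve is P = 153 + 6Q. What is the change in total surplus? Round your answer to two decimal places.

Initial equilibrium: Q_0 = 8, P_0 = 191; CS_0 = (1/2)(8)(48) = 192, PS_0 = (1/2)(8)(48) = 192.
New equilibrium: 239 - 6Q = 153 + 6Q gives Q_1 = 7.1667, P_1 = 196; CS_1 = 154.0833, PS_1 = 154.0833.
Change in total surplus = (154.0833 + 154.0833) - (192 + 192) = -75.8333.

-75.83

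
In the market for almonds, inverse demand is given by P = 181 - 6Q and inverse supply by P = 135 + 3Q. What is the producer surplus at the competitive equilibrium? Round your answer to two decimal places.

Equilibrium: 181 - 6Q = 135 + 3Q, so Q* = 5.1111 and P* = 150.3333.
Producer surplus is the triangle above supply below P*: (1/2)(5.1111)(150.3333 - 135) = (1/2)(5.1111)(15.3333) = 39.1852.

39.19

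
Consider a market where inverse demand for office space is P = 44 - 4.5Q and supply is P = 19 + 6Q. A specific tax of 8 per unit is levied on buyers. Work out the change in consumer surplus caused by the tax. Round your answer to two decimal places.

-6.86

Pre-tax equilibrium: 44 - 4.5Q = 19 + 6Q gives Q* = 2.381, P* = 33.2857.
With the tax, buyers' net willingness to pay falls by 8: (44 - 8) - 4.5Q = 19 + 6Q, so Q_t = 1.619. Buyers pay P_b = 36.7143; sellers receive P_s = P_b - 8 = 28.7143.
CS falls from (1/2)(2.381)(10.7143) = 12.7551 to (1/2)(1.619)(7.2857) = 5.898, a change of -6.8571.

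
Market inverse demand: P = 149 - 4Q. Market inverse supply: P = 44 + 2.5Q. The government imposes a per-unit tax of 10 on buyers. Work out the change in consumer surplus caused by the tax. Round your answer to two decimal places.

-94.67

Pre-tax equilibrium: 149 - 4Q = 44 + 2.5Q gives Q* = 16.1538, P* = 84.3846.
With the tax, buyers' net willingness to pay falls by 10: (149 - 10) - 4Q = 44 + 2.5Q, so Q_t = 14.6154. Buyers pay P_b = 90.5385; sellers receive P_s = P_b - 10 = 80.5385.
CS falls from (1/2)(16.1538)(64.6154) = 521.8935 to (1/2)(14.6154)(58.4615) = 427.2189, a change of -94.6746.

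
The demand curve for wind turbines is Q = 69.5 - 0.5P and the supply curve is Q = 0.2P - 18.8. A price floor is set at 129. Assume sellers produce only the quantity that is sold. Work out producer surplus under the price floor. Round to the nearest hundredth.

112.50

Rewriting demand in inverse form: P = 139 - 2Q.
Rewriting supply in inverse form: P = 94 + 5Q.
Without the control, 139 - 2Q = 94 + 5Q so Q* = 6.4286 and P* = 126.1429.
At the floor price 129, quantity demanded is (139 - 129)/2 = 5; demand is the short side, so Q = 5 trades at P = 129.
The supply price at Q = 5 is 119. PS is the trapezoid between 129 and supply over [0, 5]: (1/2)[(129 - 94) + (129 - 119)](5) = 112.5.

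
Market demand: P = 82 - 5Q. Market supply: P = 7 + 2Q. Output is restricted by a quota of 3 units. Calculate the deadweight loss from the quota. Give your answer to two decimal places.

208.29

Unrestricted equilibrium: Q* = (82 - 7)/(5 + 2) = 10.7143.
At Q = 3 the demand price is 82 - 5(3) = 67 and the supply price is 7 + 2(3) = 13.
DWL = (1/2)(gap between curves at 3) x (Q* - 3) = (1/2)(54)(7.7143) = 208.2857.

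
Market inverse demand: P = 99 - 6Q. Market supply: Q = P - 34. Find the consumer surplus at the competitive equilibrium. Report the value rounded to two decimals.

Rewriting supply in inverse form: P = 34 + Q.
Setting demand equal to supply, 65 = 7Q, so Q* = 9.2857 and P* = 43.2857.
CS is the area between the demand curve and P* from 0 to Q*: (1/2)(9.2857)(55.7143) = 258.6735.

258.67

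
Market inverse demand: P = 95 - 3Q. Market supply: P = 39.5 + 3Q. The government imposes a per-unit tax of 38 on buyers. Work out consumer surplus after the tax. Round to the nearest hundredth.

12.76

Without the tax, 95 - 3Q = 39.5 + 3Q so Q* = 9.25 and P* = 67.25.
With the tax, buyers' net willingness to pay falls by 38: (95 - 38) - 3Q = 39.5 + 3Q, so Q_t = 2.9167. Buyers pay P_b = 86.25; sellers receive P_s = P_b - 38 = 48.25.
CS = (1/2)(Q_t)(95 - P_b) = (1/2)(2.9167)(8.75) = 12.7604.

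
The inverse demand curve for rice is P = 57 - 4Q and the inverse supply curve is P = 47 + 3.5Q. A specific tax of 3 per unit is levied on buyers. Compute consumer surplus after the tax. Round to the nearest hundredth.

Pre-tax equilibrium: 57 - 4Q = 47 + 3.5Q gives Q* = 1.3333, P* = 51.6667.
With the tax, buyers' net willingness to pay falls by 3: (57 - 3) - 4Q = 47 + 3.5Q, so Q_t = 0.9333. Buyers pay P_b = 53.2667; sellers receive P_s = P_b - 3 = 50.2667.
CS = (1/2)(Q_t)(57 - P_b) = (1/2)(0.9333)(3.7333) = 1.7422.

1.74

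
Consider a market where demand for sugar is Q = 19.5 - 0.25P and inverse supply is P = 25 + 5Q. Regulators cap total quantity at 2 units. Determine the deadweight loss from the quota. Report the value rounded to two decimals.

68.06

Rewriting demand in inverse form: P = 78 - 4Q.
Unrestricted equilibrium: Q* = (78 - 25)/(4 + 5) = 5.8889.
At Q = 2 the demand price is 78 - 4(2) = 70 and the supply price is 25 + 5(2) = 35.
DWL = (1/2)(gap between curves at 2) x (Q* - 2) = (1/2)(35)(3.8889) = 68.0556.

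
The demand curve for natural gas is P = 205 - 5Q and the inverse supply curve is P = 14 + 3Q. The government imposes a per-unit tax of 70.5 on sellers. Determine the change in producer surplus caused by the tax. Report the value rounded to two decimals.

-514.71

Without the tax, 205 - 5Q = 14 + 3Q so Q* = 23.875 and P* = 85.625.
A tax on sellers shifts supply up by 70.5: 205 - 5Q = 14 + 3Q + 70.5, so Q_t = 15.0625. Buyers pay P_b = 129.6875; sellers receive P_s = P_b - 70.5 = 59.1875.
PS falls from (1/2)(23.875)(71.625) = 855.0234 to (1/2)(15.0625)(45.1875) = 340.3184, a change of -514.7051.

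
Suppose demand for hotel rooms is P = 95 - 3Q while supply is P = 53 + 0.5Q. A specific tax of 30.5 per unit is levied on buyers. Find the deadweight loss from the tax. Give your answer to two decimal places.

Without the tax, 95 - 3Q = 53 + 0.5Q so Q* = 12 and P* = 59.
A tax on buyers shifts demand down by 30.5: (95 - 30.5) - 3Q = 53 + 0.5Q, so Q_t = 3.2857. Buyers pay P_b = 85.1429; sellers receive P_s = P_b - 30.5 = 54.6429.
Deadweight loss is the triangle between the curves from Q_t to Q*: (1/2)(12 - 3.2857)(30.5) = 132.8929.

132.89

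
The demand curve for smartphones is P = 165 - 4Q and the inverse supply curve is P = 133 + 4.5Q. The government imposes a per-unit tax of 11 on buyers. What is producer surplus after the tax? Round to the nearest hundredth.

13.73

Without the tax, 165 - 4Q = 133 + 4.5Q so Q* = 3.7647 and P* = 149.9412.
A tax on buyers shifts demand down by 11: (165 - 11) - 4Q = 133 + 4.5Q, so Q_t = 2.4706. Buyers pay P_b = 155.1176; sellers receive P_s = P_b - 11 = 144.1176.
PS = (1/2)(Q_t)(P_s - 133) = (1/2)(2.4706)(11.1176) = 13.7336.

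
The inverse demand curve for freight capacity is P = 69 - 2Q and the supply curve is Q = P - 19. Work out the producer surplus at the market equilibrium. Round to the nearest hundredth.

Rewriting supply in inverse form: P = 19 + Q.
Equilibrium: 69 - 2Q = 19 + Q, so Q* = 16.6667 and P* = 35.6667.
The supply curve's price intercept is 19, so PS = (1/2)(Q*)(P* - 19) = (1/2)(16.6667)(16.6667) = 138.8889.

138.89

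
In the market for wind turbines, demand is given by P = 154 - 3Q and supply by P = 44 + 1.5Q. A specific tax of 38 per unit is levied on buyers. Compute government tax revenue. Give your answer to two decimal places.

Without the tax, 154 - 3Q = 44 + 1.5Q so Q* = 24.4444 and P* = 80.6667.
With the tax, buyers' net willingness to pay falls by 38: (154 - 38) - 3Q = 44 + 1.5Q, so Q_t = 16. Buyers pay P_b = 106; sellers receive P_s = P_b - 38 = 68.
Tax revenue = t x Q_t = 38 x 16 = 608.

608.00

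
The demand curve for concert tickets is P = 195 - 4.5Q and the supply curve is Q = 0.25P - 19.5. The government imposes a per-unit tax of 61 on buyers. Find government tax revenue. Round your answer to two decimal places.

Rewriting supply in inverse form: P = 78 + 4Q.
Pre-tax equilibrium: 195 - 4.5Q = 78 + 4Q gives Q* = 13.7647, P* = 133.0588.
With the tax, buyers' net willingness to pay falls by 61: (195 - 61) - 4.5Q = 78 + 4Q, so Q_t = 6.5882. Buyers pay P_b = 165.3529; sellers receive P_s = P_b - 61 = 104.3529.
Revenue is the tax times quantity traded: 61 x 6.5882 = 401.8824.

401.88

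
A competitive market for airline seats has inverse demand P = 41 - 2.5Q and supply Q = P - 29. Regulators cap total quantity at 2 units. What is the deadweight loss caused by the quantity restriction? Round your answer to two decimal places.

Rewriting supply in inverse form: P = 29 + Q.
Unrestricted equilibrium: Q* = (41 - 29)/(2.5 + 1) = 3.4286.
At Q = 2 the demand price is 41 - 2.5(2) = 36 and the supply price is 29 + (2) = 31.
DWL = (1/2)(gap between curves at 2) x (Q* - 2) = (1/2)(5)(1.4286) = 3.5714.

3.57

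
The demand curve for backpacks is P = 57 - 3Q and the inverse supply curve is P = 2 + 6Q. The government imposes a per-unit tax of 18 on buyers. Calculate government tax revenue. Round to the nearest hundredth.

Without the tax, 57 - 3Q = 2 + 6Q so Q* = 6.1111 and P* = 38.6667.
A tax on buyers shifts demand down by 18: (57 - 18) - 3Q = 2 + 6Q, so Q_t = 4.1111. Buyers pay P_b = 44.6667; sellers receive P_s = P_b - 18 = 26.6667.
Tax revenue = t x Q_t = 18 x 4.1111 = 74.

74.00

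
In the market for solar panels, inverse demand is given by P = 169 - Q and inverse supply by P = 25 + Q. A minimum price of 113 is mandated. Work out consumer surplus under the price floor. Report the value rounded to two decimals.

1568.00

Free-market equilibrium: 169 - Q = 25 + Q gives Q* = 72, P* = 97.
At the floor price 113, quantity demanded is (169 - 113)/1 = 56; demand is the short side, so Q = 56 trades at P = 113.
CS is the triangle under demand above 113: (1/2)(56)(169 - 113) = 1568.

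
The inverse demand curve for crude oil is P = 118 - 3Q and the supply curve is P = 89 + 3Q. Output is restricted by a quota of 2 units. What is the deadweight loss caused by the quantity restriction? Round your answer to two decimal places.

24.08

Unrestricted equilibrium: Q* = (118 - 89)/(3 + 3) = 4.8333.
At Q = 2 the demand price is 118 - 3(2) = 112 and the supply price is 89 + 3(2) = 95.
Deadweight loss is the triangle between the curves from 2 to 4.8333: (1/2)(112 - 95)(4.8333 - 2) = 24.0833.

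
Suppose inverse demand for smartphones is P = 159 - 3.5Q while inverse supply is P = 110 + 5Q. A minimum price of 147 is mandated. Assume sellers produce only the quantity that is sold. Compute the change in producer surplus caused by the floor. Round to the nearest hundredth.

Without the control, 159 - 3.5Q = 110 + 5Q so Q* = 5.7647 and P* = 138.8235.
At P = 147, buyers demand (159 - 147)/3.5 = 3.4286 while sellers would supply more, so the quantity traded is 3.4286 at price 147.
PS goes from (1/2)(5.7647)(28.8235) = 83.0796 to 97.4694 (computed as (147 - 110)(3.4286) - (1/2)(5)(3.4286)^2), a change of 14.3898.

14.39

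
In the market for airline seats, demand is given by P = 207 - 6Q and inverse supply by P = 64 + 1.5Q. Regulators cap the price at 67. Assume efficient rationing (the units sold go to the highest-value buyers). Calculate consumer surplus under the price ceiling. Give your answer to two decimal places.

268.00

Without the control, 207 - 6Q = 64 + 1.5Q so Q* = 19.0667 and P* = 92.6.
At P = 67, sellers supply (67 - 64)/1.5 = 2 while buyers want more, so the quantity traded is 2 at price 67.
The demand price at Q = 2 is 195. CS is the trapezoid between demand and 67 over [0, 2]: (1/2)[(207 - 67) + (195 - 67)](2) = 268.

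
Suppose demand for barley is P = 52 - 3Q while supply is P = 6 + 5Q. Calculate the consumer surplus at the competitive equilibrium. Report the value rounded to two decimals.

49.59

Setting demand equal to supply, 46 = 8Q, so Q* = 5.75 and P* = 34.75.
CS is the area between the demand curve and P* from 0 to Q*: (1/2)(5.75)(17.25) = 49.5938.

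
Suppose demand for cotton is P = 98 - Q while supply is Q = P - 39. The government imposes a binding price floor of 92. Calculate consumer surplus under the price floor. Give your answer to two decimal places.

Rewriting supply in inverse form: P = 39 + Q.
Free-market equilibrium: 98 - Q = 39 + Q gives Q* = 29.5, P* = 68.5.
At P = 92, buyers demand (98 - 92)/1 = 6 while sellers would supply more, so the quantity traded is 6 at price 92.
CS is the triangle under demand above 92: (1/2)(6)(98 - 92) = 18.

18.00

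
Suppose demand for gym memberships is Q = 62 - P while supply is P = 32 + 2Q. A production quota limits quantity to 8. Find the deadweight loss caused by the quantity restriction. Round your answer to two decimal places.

Rewriting demand in inverse form: P = 62 - Q.
Without the quota, 62 - Q = 32 + 2Q gives Q* = 10.
At Q = 8 the demand price is 62 - (8) = 54 and the supply price is 32 + 2(8) = 48.
DWL = (1/2)(gap between curves at 8) x (Q* - 8) = (1/2)(6)(2) = 6.

6.00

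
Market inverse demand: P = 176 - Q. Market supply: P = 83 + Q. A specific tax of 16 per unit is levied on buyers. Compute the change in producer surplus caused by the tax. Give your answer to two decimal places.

-340.00

Without the tax, 176 - Q = 83 + Q so Q* = 46.5 and P* = 129.5.
A tax on buyers shifts demand down by 16: (176 - 16) - Q = 83 + Q, so Q_t = 38.5. Buyers pay P_b = 137.5; sellers receive P_s = P_b - 16 = 121.5.
PS falls from (1/2)(46.5)(46.5) = 1081.125 to (1/2)(38.5)(38.5) = 741.125, a change of -340.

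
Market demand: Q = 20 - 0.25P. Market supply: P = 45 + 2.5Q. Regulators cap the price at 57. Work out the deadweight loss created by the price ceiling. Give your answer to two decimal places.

Rewriting demand in inverse form: P = 80 - 4Q.
Without the control, 80 - 4Q = 45 + 2.5Q so Q* = 5.3846 and P* = 58.4615.
At the ceiling price 57, quantity supplied is (57 - 45)/2.5 = 4.8; supply is the short side, so Q = 4.8 trades at P = 57.
The lost-trades triangle has base Q* - 4.8 = 0.5846 and height equal to the gap between the curves at Q = 4.8, which is 60.8 - 57 = 3.8. DWL = (1/2)(0.5846)(3.8) = 1.1108.

1.11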